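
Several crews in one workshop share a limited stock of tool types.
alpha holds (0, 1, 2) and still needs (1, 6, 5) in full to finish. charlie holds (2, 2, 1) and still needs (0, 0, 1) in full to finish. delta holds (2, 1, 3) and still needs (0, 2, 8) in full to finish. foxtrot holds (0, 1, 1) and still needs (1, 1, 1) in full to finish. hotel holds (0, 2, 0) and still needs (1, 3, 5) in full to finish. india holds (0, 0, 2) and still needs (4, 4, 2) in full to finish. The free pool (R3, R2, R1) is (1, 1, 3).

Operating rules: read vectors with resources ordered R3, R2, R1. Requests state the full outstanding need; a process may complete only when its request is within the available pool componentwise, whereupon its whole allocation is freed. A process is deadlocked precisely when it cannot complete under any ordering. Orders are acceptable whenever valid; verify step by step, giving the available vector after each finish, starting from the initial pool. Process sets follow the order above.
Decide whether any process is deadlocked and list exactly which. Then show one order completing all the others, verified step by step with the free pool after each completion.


Deadlocked: delta and india.
Key observation: after charlie, foxtrot, hotel, alpha the pool peaks at (3, 7, 7), and each blocked process is short somewhere: delta on R1; india on R3.
A valid finishing order for the others: charlie, foxtrot, hotel, alpha. Step-by-step check:
  pool = (1, 1, 3)
  charlie needs (0, 0, 1) <= (1, 1, 3) -> finishes; pool += (2, 2, 1) = (3, 3, 4)
  foxtrot needs (1, 1, 1) <= (3, 3, 4) -> finishes; pool += (0, 1, 1) = (3, 4, 5)
  hotel needs (1, 3, 5) <= (3, 4, 5) -> finishes; pool += (0, 2, 0) = (3, 6, 5)
  alpha needs (1, 6, 5) <= (3, 6, 5) -> finishes; pool += (0, 1, 2) = (3, 7, 7)
None of the blocked processes ever fits:
  blocked: delta wants (0, 2, 8), pool (3, 7, 7) — not enough R1
  blocked: india wants (4, 4, 2), pool (3, 7, 7) — not enough R3


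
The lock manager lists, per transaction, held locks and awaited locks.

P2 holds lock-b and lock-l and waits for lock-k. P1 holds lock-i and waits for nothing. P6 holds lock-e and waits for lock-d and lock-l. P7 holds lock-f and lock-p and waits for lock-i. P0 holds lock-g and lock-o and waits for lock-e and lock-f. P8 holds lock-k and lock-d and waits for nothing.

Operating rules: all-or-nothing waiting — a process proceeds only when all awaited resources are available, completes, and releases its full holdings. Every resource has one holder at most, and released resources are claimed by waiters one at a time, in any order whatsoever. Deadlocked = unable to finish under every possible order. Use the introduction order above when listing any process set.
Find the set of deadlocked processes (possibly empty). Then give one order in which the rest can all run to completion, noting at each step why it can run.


Nothing here is deadlocked.
Key observation: the wait graph is acyclic; completion cascades from the unblocked processes through everyone else.
One completion order for the rest: P1, P8, P7, P2, P6, P0.
Walking it through:
  P1: no waits; runs immediately, freeing lock-i
  P8: no waits; runs immediately, freeing lock-k and lock-d
  P7: everything it awaited (lock-i) is free; runs, freeing lock-f and lock-p
  P2: everything it awaited (lock-k) is free; runs, freeing lock-b and lock-l
  P6: everything it awaited (lock-d and lock-l) is free; runs, freeing lock-e
  P0: everything it awaited (lock-e and lock-f) is free; runs, freeing lock-g and lock-o


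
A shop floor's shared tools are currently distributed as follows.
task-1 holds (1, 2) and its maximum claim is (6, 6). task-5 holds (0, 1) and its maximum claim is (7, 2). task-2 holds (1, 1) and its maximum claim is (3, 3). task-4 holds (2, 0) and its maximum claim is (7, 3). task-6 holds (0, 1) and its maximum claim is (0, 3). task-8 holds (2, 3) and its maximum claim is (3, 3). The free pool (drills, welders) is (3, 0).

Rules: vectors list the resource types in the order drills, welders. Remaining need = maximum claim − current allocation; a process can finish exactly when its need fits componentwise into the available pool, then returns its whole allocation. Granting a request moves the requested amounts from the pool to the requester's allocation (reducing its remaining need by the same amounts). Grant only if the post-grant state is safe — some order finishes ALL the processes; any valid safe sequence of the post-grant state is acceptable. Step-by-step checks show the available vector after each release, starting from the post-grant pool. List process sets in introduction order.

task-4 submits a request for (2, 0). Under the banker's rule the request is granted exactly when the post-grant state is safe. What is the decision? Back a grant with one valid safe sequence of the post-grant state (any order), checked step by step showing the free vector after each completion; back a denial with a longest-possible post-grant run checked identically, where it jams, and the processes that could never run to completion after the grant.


GRANT — the state after the grant stays safe, e.g. via task-8, task-4, task-5, task-1, task-2, task-6.
Key observation: even at the reduced pool (1, 0), task-8 fits immediately, so safety survives the grant.
Check on the post-grant state, step by step:
  pool = (1, 0)
  run task-8 (needs (1, 0), free (1, 0)); after release of (2, 3) the pool is (3, 3)
  run task-4 (needs (3, 3), free (3, 3)); after release of (4, 0) the pool is (7, 3)
  run task-5 (needs (7, 1), free (7, 3)); after release of (0, 1) the pool is (7, 4)
  run task-1 (needs (5, 4), free (7, 4)); after release of (1, 2) the pool is (8, 6)
  run task-2 (needs (2, 2), free (8, 6)); after release of (1, 1) the pool is (9, 7)
  run task-6 (needs (0, 2), free (9, 7)); after release of (0, 1) the pool is (9, 8)


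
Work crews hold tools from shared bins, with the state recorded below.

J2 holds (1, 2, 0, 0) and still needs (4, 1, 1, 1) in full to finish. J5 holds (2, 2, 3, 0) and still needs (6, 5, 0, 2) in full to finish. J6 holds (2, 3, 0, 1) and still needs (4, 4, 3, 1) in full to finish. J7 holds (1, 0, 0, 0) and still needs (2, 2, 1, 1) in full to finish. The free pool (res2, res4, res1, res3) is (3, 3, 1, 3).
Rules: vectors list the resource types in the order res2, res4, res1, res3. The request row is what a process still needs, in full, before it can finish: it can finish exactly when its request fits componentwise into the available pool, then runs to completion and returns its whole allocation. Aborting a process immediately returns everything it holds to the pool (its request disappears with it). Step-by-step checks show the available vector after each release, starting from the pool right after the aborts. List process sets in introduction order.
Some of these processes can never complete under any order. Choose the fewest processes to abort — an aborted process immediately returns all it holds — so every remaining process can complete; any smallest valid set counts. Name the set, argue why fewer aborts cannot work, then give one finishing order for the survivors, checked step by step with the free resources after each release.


Minimum abort set: J6.
Key observation: aborting J6 returns (2, 3, 0, 1), and J5 — hopeless before — runs at step 2 with the returned capacity in the pool.
No smaller set exists: with zero aborts the deadlock remains.
One survivor order: J7, J5, J2. Check, step by step (post-abort pool first):
  pool = (5, 6, 1, 4)
  run J7 (needs (2, 2, 1, 1), free (5, 6, 1, 4)); after release of (1, 0, 0, 0) the pool is (6, 6, 1, 4)
  run J5 (needs (6, 5, 0, 2), free (6, 6, 1, 4)); after release of (2, 2, 3, 0) the pool is (8, 8, 4, 4)
  run J2 (needs (4, 1, 1, 1), free (8, 8, 4, 4)); after release of (1, 2, 0, 0) the pool is (9, 10, 4, 4)


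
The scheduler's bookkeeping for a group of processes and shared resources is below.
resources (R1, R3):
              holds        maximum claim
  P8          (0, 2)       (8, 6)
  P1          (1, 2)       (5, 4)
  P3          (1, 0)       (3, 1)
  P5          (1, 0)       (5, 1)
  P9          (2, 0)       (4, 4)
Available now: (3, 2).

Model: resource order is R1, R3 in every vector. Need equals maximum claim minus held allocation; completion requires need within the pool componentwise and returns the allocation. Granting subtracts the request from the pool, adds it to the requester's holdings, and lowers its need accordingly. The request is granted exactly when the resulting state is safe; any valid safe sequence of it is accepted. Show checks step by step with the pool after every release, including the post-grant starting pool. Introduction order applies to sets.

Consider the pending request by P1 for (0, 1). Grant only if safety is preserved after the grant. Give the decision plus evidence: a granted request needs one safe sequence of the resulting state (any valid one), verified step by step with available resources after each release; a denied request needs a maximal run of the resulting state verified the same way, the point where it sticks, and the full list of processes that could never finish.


GRANT: granting preserves safety; a valid post-grant sequence is P3, P5, P1, P9, P8.
Key observation: post-grant, (3, 1) remains, and an order beginning with P3 completes everyone.
Check on the post-grant state, step by step:
  pool = (3, 1)
  run P3 (needs (2, 1), free (3, 1)); after release of (1, 0) the pool is (4, 1)
  run P5 (needs (4, 1), free (4, 1)); after release of (1, 0) the pool is (5, 1)
  run P1 (needs (4, 1), free (5, 1)); after release of (1, 3) the pool is (6, 4)
  run P9 (needs (2, 4), free (6, 4)); after release of (2, 0) the pool is (8, 4)
  run P8 (needs (8, 4), free (8, 4)); after release of (0, 2) the pool is (8, 6)


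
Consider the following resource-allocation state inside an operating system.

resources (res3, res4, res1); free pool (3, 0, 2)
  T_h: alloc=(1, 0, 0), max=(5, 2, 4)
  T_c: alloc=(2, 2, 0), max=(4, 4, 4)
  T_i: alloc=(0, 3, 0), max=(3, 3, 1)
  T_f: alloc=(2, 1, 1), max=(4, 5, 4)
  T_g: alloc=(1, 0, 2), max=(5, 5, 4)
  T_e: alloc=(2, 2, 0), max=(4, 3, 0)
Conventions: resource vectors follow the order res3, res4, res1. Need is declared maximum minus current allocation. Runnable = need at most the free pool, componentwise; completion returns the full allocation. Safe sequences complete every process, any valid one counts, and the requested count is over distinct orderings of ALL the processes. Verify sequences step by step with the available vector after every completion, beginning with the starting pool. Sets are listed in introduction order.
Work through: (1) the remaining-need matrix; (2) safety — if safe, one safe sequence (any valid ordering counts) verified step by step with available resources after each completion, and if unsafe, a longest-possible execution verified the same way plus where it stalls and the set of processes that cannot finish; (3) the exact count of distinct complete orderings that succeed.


(1) Remaining need (order res3, res4, res1):
  T_h: (4, 2, 4)
  T_c: (2, 2, 4)
  T_i: (3, 0, 1)
  T_f: (2, 4, 3)
  T_g: (4, 5, 2)
  T_e: (2, 1, 0)
(2) SAFE. One safe sequence: T_i, T_e, T_g, T_h, T_f, T_c.
Key observation: reading the order forward, T_i is the first process whose need (3, 0, 1) meets the free pool (3, 0, 2) exactly on a resource it requests.
Verifying each step:
  pool = (3, 0, 2)
  run T_i (needs (3, 0, 1), free (3, 0, 2)); after release of (0, 3, 0) the pool is (3, 3, 2)
  run T_e (needs (2, 1, 0), free (3, 3, 2)); after release of (2, 2, 0) the pool is (5, 5, 2)
  run T_g (needs (4, 5, 2), free (5, 5, 2)); after release of (1, 0, 2) the pool is (6, 5, 4)
  run T_h (needs (4, 2, 4), free (6, 5, 4)); after release of (1, 0, 0) the pool is (7, 5, 4)
  run T_f (needs (2, 4, 3), free (7, 5, 4)); after release of (2, 1, 1) the pool is (9, 6, 5)
  run T_c (needs (2, 2, 4), free (9, 6, 5)); after release of (2, 2, 0) the pool is (11, 8, 5)
(3) The exact count: 6 of the possible complete orderings are safe sequences.


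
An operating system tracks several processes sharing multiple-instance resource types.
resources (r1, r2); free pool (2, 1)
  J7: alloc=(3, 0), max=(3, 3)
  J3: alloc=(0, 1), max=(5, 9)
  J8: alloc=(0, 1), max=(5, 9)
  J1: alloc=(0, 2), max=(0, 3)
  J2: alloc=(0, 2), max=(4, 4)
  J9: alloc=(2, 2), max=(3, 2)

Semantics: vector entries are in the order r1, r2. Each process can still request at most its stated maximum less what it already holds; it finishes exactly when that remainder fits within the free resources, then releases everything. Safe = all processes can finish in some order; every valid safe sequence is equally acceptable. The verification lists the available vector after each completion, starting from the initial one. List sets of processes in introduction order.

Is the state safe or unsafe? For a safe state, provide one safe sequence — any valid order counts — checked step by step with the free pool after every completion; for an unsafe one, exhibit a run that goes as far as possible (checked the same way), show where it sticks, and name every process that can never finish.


The state is UNSAFE.
Key observation: once J9, J7, J2, J1 finish, the pool peaks at (7, 7) — and every remaining process still needs more r2 than that.
The run J9, J7, J2, J1 cannot be extended any further. Verifying each step:
  pool = (2, 1)
  run J9 (needs (1, 0), free (2, 1)); after release of (2, 2) the pool is (4, 3)
  run J7 (needs (0, 3), free (4, 3)); after release of (3, 0) the pool is (7, 3)
  run J2 (needs (4, 2), free (7, 3)); after release of (0, 2) the pool is (7, 5)
  run J1 (needs (0, 1), free (7, 5)); after release of (0, 2) the pool is (7, 7)
  blocked: J3 wants (5, 8), pool (7, 7) — not enough r2
  blocked: J8 wants (5, 8), pool (7, 7) — not enough r2
Never able to finish: J3 and J8.


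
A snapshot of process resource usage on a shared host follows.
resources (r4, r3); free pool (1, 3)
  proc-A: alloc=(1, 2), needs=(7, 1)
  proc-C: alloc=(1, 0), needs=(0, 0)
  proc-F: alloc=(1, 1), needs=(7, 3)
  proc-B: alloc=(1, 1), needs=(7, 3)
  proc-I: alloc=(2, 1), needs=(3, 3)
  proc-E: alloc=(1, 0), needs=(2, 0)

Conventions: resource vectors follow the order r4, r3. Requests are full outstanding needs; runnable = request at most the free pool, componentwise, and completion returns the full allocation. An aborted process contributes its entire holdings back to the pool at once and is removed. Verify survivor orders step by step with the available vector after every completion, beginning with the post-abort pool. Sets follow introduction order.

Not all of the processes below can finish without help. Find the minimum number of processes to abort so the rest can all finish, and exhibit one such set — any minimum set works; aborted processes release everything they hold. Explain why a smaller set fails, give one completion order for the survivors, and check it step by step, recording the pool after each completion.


The answer: abort proc-A and proc-F.
Key observation: before aborting proc-A and proc-F, proc-B was permanently blocked — no order could ever run it; afterwards it completes at step 4.
Minimality, checking each single-abort alternative: proc-A alone leaves proc-F blocked (short on r4); proc-C alone leaves proc-A blocked (short on r4); proc-F alone leaves proc-A blocked (short on r4); proc-B alone leaves proc-A blocked (short on r4); proc-I alone leaves proc-A blocked (short on r4); proc-E alone leaves proc-A blocked (short on r4).
The survivors complete as proc-E, proc-I, proc-C, proc-B. Check, step by step (starting from the post-abort pool):
  pool = (3, 6)
  proc-E needs (2, 0) <= (3, 6) -> finishes; pool += (1, 0) = (4, 6)
  proc-I needs (3, 3) <= (4, 6) -> finishes; pool += (2, 1) = (6, 7)
  proc-C needs (0, 0) <= (6, 7) -> finishes; pool += (1, 0) = (7, 7)
  proc-B needs (7, 3) <= (7, 7) -> finishes; pool += (1, 1) = (8, 8)


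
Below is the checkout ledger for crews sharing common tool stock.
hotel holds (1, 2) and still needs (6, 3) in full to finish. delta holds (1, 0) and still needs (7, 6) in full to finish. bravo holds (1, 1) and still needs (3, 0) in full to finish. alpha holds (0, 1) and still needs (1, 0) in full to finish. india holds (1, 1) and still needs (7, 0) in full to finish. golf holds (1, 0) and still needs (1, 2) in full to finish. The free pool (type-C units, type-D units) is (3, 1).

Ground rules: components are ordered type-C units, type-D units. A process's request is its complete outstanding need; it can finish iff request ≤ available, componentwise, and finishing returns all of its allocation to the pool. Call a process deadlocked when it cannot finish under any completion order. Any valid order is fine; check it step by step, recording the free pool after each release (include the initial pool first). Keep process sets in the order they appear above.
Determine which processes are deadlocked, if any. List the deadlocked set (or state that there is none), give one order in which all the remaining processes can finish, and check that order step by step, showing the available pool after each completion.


Deadlocked set: hotel, delta and india.
Key observation: no order helps: past bravo, alpha, golf, the free pool tops out at (5, 3), below what each blocked process needs in type-C units.
One completion order for the rest: bravo, alpha, golf. Walking it through:
  pool = (3, 1)
  run bravo (needs (3, 0), free (3, 1)); after release of (1, 1) the pool is (4, 2)
  run alpha (needs (1, 0), free (4, 2)); after release of (0, 1) the pool is (4, 3)
  run golf (needs (1, 2), free (4, 3)); after release of (1, 0) the pool is (5, 3)
The blocked processes can never fit:
  hotel cannot run: need (6, 3) vs free (5, 3) (insufficient type-C units)
  delta cannot run: need (7, 6) vs free (5, 3) (insufficient type-C units and type-D units)
  india cannot run: need (7, 0) vs free (5, 3) (insufficient type-C units)


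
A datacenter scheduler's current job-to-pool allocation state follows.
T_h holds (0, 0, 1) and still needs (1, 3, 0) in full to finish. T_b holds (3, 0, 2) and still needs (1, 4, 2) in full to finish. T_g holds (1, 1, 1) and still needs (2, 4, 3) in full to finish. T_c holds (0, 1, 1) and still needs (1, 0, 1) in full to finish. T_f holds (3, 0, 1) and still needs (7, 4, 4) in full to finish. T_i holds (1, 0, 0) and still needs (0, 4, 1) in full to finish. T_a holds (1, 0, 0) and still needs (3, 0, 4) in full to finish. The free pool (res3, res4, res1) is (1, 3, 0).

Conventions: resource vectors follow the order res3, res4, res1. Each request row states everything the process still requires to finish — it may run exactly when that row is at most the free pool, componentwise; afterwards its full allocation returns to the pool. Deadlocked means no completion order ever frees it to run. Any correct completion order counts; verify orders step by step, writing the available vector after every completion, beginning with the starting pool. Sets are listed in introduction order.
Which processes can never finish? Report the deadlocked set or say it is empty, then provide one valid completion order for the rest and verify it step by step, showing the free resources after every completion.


Nothing here is deadlocked.
Key observation: T_h leads a chain of completions in which each release enables another process.
The rest can finish in the order T_h, T_c, T_b, T_a, T_g, T_i, T_f. Check, step by step:
  pool = (1, 3, 0)
  T_h needs (1, 3, 0) <= (1, 3, 0) -> finishes; pool += (0, 0, 1) = (1, 3, 1)
  T_c needs (1, 0, 1) <= (1, 3, 1) -> finishes; pool += (0, 1, 1) = (1, 4, 2)
  T_b needs (1, 4, 2) <= (1, 4, 2) -> finishes; pool += (3, 0, 2) = (4, 4, 4)
  T_a needs (3, 0, 4) <= (4, 4, 4) -> finishes; pool += (1, 0, 0) = (5, 4, 4)
  T_g needs (2, 4, 3) <= (5, 4, 4) -> finishes; pool += (1, 1, 1) = (6, 5, 5)
  T_i needs (0, 4, 1) <= (6, 5, 5) -> finishes; pool += (1, 0, 0) = (7, 5, 5)
  T_f needs (7, 4, 4) <= (7, 5, 5) -> finishes; pool += (3, 0, 1) = (10, 5, 6)


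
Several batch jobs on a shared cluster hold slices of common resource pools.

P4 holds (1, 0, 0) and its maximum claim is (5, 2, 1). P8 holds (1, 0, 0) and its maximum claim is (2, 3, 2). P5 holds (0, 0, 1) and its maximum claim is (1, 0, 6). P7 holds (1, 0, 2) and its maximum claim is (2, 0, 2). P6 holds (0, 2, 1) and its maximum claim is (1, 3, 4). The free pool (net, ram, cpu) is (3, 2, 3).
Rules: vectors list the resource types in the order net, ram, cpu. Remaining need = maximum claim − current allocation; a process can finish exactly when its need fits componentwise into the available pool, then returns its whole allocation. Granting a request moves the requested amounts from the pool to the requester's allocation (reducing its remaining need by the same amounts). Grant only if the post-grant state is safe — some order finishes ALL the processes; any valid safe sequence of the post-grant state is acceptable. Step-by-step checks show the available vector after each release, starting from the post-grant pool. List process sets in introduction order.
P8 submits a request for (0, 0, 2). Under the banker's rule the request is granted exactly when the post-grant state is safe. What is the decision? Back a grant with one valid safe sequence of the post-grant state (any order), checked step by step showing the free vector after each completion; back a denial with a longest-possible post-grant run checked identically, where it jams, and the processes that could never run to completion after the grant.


GRANT. The post-grant state is safe; one safe sequence: P7, P6, P4, P8, P5.
Key observation: the grant leaves (3, 2, 1) free — enough for P7, whose release restarts the cascade.
Step-by-step check of the post-grant state:
  pool = (3, 2, 1)
  P7 needs (1, 0, 0) <= (3, 2, 1) -> finishes; pool += (1, 0, 2) = (4, 2, 3)
  P6 needs (1, 1, 3) <= (4, 2, 3) -> finishes; pool += (0, 2, 1) = (4, 4, 4)
  P4 needs (4, 2, 1) <= (4, 4, 4) -> finishes; pool += (1, 0, 0) = (5, 4, 4)
  P8 needs (1, 3, 0) <= (5, 4, 4) -> finishes; pool += (1, 0, 2) = (6, 4, 6)
  P5 needs (1, 0, 5) <= (6, 4, 6) -> finishes; pool += (0, 0, 1) = (6, 4, 7)


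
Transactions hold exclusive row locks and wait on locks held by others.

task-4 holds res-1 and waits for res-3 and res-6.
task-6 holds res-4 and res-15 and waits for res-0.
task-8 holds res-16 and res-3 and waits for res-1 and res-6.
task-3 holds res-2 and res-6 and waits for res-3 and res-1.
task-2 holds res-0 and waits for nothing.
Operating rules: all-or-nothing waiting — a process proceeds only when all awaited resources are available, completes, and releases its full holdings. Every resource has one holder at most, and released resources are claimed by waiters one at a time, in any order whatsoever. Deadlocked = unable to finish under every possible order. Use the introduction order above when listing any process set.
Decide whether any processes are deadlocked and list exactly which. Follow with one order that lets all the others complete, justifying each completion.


The deadlocked set is task-4, task-8 and task-3.
Key observation: the loop task-4 -> task-8 -> task-4 blocks itself forever; task-3 is caught in further circular waits.
A valid finishing order for the others: task-2, task-6.
Step-by-step check:
  run task-2 (it waits on nothing); releases res-0
  run task-6 (all its waits — res-0 — are resolved); releases res-4 and res-15


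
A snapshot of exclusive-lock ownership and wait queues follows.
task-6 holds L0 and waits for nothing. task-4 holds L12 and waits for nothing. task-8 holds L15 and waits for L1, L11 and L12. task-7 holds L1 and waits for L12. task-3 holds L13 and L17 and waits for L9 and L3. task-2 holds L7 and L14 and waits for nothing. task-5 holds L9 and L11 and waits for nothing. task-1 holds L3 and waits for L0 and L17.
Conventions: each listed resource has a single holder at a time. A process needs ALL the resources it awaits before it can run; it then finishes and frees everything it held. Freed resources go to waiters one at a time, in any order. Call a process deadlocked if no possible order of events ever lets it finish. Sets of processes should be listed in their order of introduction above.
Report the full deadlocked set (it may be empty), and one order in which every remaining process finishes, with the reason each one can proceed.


Deadlocked set: task-3 and task-1.
Key observation: the wait chain closes on itself along task-3 -> task-1 -> task-3; no other process is dragged down with it.
One completion order for the rest: task-4, task-7, task-6, task-2, task-5, task-8.
Step-by-step check:
  task-4 waits on nothing -> runs at once and releases L12
  task-7 waits on L12 — all released -> runs and releases L1
  task-6 waits on nothing -> runs at once and releases L0
  task-2 waits on nothing -> runs at once and releases L7 and L14
  task-5 waits on nothing -> runs at once and releases L9 and L11
  task-8 waits on L1, L11 and L12 — all released -> runs and releases L15


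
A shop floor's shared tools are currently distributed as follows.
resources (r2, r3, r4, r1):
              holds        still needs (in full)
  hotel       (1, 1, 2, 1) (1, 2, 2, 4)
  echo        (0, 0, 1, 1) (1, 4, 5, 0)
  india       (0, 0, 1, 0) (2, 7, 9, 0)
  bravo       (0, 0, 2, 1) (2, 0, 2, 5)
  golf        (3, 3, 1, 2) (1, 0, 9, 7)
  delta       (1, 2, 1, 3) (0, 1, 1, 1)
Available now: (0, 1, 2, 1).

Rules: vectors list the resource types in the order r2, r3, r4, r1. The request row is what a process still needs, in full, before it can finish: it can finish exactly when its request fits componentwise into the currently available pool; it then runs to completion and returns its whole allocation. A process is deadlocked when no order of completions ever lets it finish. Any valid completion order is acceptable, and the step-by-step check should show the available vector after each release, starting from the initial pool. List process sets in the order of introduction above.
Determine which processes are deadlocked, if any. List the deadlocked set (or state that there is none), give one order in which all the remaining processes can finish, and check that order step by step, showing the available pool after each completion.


Deadlocked: india and golf.
Key observation: no order helps: past delta, hotel, bravo, echo, the free pool tops out at (2, 4, 8, 7), below what each blocked process needs in r4.
The rest can finish in the order delta, hotel, bravo, echo. Walking it through:
  pool = (0, 1, 2, 1)
  delta: need (0, 1, 1, 1) fits (0, 1, 2, 1); releases (1, 2, 1, 3), pool now (1, 3, 3, 4)
  hotel: need (1, 2, 2, 4) fits (1, 3, 3, 4); releases (1, 1, 2, 1), pool now (2, 4, 5, 5)
  bravo: need (2, 0, 2, 5) fits (2, 4, 5, 5); releases (0, 0, 2, 1), pool now (2, 4, 7, 6)
  echo: need (1, 4, 5, 0) fits (2, 4, 7, 6); releases (0, 0, 1, 1), pool now (2, 4, 8, 7)
The blocked processes can never fit:
  india cannot run: need (2, 7, 9, 0) vs free (2, 4, 8, 7) (insufficient r3 and r4)
  golf cannot run: need (1, 0, 9, 7) vs free (2, 4, 8, 7) (insufficient r4)


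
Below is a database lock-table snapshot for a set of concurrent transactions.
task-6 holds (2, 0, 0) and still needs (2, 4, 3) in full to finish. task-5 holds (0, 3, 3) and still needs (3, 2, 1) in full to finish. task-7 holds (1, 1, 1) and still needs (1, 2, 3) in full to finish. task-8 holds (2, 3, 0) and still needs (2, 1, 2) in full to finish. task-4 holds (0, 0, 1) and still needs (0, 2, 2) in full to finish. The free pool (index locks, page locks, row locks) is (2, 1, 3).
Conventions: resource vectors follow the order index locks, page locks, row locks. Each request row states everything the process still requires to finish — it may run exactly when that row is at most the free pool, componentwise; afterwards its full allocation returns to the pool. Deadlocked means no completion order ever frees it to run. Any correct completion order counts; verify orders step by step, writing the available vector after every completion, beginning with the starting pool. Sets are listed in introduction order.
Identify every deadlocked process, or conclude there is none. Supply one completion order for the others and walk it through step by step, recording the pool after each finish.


The deadlocked set is empty.
Key observation: there is always a runnable process — task-8 first — so the state unwinds completely.
One completion order for the rest: task-8, task-7, task-6, task-4, task-5. Verifying each step:
  pool = (2, 1, 3)
  task-8: need (2, 1, 2) fits (2, 1, 3); releases (2, 3, 0), pool now (4, 4, 3)
  task-7: need (1, 2, 3) fits (4, 4, 3); releases (1, 1, 1), pool now (5, 5, 4)
  task-6: need (2, 4, 3) fits (5, 5, 4); releases (2, 0, 0), pool now (7, 5, 4)
  task-4: need (0, 2, 2) fits (7, 5, 4); releases (0, 0, 1), pool now (7, 5, 5)
  task-5: need (3, 2, 1) fits (7, 5, 5); releases (0, 3, 3), pool now (7, 8, 8)


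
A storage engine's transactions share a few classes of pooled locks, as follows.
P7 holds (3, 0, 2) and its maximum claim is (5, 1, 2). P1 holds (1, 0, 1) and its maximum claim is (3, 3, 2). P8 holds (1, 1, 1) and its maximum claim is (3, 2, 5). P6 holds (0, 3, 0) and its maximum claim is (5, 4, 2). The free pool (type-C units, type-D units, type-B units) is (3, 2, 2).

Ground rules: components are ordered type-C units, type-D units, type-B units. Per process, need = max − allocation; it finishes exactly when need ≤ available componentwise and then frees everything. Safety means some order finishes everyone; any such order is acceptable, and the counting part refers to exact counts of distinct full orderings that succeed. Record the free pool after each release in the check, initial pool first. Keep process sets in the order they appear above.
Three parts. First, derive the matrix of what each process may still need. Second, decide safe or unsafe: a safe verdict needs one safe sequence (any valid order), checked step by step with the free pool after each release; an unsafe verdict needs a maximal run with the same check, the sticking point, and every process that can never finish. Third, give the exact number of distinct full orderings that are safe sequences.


(1) Remaining need (order type-C units, type-D units, type-B units):
  P7: (2, 1, 0)
  P1: (2, 3, 1)
  P8: (2, 1, 4)
  P6: (5, 1, 2)
(2) SAFE — a valid safe sequence is P7, P8, P1, P6.
Key observation: the order's first zero-slack moment is P8 ((2, 1, 4) needed, (6, 2, 4) free — a requested resource with nothing to spare).
Walking it through:
  pool = (3, 2, 2)
  P7: need (2, 1, 0) fits (3, 2, 2); releases (3, 0, 2), pool now (6, 2, 4)
  P8: need (2, 1, 4) fits (6, 2, 4); releases (1, 1, 1), pool now (7, 3, 5)
  P1: need (2, 3, 1) fits (7, 3, 5); releases (1, 0, 1), pool now (8, 3, 6)
  P6: need (5, 1, 2) fits (8, 3, 6); releases (0, 3, 0), pool now (8, 6, 6)
(3) Exactly 4 of the possible complete orderings are safe sequences.


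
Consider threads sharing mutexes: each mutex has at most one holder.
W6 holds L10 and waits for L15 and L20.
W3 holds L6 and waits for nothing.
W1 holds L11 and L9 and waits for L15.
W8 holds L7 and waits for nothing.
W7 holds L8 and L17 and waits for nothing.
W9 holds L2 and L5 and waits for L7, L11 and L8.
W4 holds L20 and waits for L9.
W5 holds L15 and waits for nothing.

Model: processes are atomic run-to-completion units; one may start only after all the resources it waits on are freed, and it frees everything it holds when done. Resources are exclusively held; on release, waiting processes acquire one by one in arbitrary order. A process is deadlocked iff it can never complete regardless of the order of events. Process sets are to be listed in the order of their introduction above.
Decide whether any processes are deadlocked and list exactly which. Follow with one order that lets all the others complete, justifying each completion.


Nothing here is deadlocked.
Key observation: no waiting chain loops back on itself — every chain ends at a process that waits on nothing, so everyone eventually runs.
One completion order for the rest: W7, W3, W5, W1, W8, W4, W9, W6.
Verifying each step:
  W7 waits on nothing -> runs at once and releases L8 and L17
  W3 waits on nothing -> runs at once and releases L6
  W5 waits on nothing -> runs at once and releases L15
  W1 waits on L15 — all released -> runs and releases L11 and L9
  W8 waits on nothing -> runs at once and releases L7
  W4 waits on L9 — all released -> runs and releases L20
  W9 waits on L7, L11 and L8 — all released -> runs and releases L2 and L5
  W6 waits on L15 and L20 — all released -> runs and releases L10


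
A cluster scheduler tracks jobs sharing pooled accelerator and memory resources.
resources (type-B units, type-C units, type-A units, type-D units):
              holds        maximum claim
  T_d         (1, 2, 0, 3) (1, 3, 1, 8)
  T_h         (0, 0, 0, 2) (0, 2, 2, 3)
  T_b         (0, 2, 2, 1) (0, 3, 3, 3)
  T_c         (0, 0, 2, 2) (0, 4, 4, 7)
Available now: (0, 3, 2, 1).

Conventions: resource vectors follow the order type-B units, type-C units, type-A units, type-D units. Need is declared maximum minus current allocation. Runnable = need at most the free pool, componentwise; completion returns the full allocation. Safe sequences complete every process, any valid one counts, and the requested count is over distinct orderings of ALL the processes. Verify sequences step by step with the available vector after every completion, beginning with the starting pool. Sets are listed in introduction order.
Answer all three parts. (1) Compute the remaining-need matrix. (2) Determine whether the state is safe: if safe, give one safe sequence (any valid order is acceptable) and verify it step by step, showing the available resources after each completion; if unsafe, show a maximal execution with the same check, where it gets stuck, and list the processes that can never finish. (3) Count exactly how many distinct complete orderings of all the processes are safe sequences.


(1) Outstanding need per process (order type-B units, type-C units, type-A units, type-D units):
  T_d: (0, 1, 1, 5)
  T_h: (0, 2, 2, 1)
  T_b: (0, 1, 1, 2)
  T_c: (0, 4, 2, 5)
(2) UNSAFE.
Key observation: the wall is type-D units: completing T_h, T_b brings the pool only to (0, 5, 4, 4), and all the rest need more.
Going as far as possible: T_h, T_b; after that, nothing fits. Step-by-step check:
  pool = (0, 3, 2, 1)
  run T_h (needs (0, 2, 2, 1), free (0, 3, 2, 1)); after release of (0, 0, 0, 2) the pool is (0, 3, 2, 3)
  run T_b (needs (0, 1, 1, 2), free (0, 3, 2, 3)); after release of (0, 2, 2, 1) the pool is (0, 5, 4, 4)
  T_d still needs (0, 1, 1, 5) but only (0, 5, 4, 4) is free — short on type-D units
  T_c still needs (0, 4, 2, 5) but only (0, 5, 4, 4) is free — short on type-D units
Processes that can never finish: T_d and T_c.
(3) Precisely 0 of the possible complete orderings are safe sequences.


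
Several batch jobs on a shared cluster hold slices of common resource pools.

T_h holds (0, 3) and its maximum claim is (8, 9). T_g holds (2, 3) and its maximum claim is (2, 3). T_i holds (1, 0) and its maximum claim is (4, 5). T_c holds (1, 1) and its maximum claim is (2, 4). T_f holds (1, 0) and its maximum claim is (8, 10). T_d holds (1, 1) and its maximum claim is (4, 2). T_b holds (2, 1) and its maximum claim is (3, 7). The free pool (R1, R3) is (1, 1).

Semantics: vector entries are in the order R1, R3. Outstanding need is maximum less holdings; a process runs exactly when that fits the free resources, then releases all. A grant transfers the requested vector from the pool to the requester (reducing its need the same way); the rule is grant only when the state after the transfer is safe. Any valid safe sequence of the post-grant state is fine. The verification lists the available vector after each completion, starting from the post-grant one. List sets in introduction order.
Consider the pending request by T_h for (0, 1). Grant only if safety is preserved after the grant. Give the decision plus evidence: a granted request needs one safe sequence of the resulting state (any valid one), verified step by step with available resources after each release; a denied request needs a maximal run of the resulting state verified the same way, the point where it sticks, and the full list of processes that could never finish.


DENY — the pretend-granted state is unsafe.
Key observation: after T_g, T_c, T_d, T_i the pool peaks at (6, 5), and each blocked process is short somewhere: T_h on R1; T_f on R1, R3; T_b on R3.
After a pretend grant, a maximal execution: T_g, T_c, T_d, T_i — then nothing else fits. Step-by-step check:
  pool = (1, 0)
  T_g: need (0, 0) fits (1, 0); releases (2, 3), pool now (3, 3)
  T_c: need (1, 3) fits (3, 3); releases (1, 1), pool now (4, 4)
  T_d: need (3, 1) fits (4, 4); releases (1, 1), pool now (5, 5)
  T_i: need (3, 5) fits (5, 5); releases (1, 0), pool now (6, 5)
  blocked: T_h wants (8, 5), pool (6, 5) — not enough R1
  blocked: T_f wants (7, 10), pool (6, 5) — not enough R1 and R3
  blocked: T_b wants (1, 6), pool (6, 5) — not enough R3
Post-grant, the permanently blocked set is T_h, T_f and T_b.


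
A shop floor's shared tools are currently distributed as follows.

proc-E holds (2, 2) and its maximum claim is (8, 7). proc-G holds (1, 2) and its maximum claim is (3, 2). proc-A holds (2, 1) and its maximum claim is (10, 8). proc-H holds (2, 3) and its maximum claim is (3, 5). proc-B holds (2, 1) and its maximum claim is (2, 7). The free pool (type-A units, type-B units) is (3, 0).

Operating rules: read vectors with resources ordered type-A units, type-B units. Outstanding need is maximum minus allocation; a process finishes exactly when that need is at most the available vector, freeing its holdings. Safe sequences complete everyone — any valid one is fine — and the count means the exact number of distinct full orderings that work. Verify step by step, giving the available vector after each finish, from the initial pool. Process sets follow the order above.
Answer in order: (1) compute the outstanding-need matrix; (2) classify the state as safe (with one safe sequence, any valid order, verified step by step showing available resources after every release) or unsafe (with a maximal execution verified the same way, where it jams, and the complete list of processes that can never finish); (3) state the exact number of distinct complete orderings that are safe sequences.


(1) Outstanding need per process (order type-A units, type-B units):
  proc-E: (6, 5)
  proc-G: (2, 0)
  proc-A: (8, 7)
  proc-H: (1, 2)
  proc-B: (0, 6)
(2) SAFE. One safe sequence: proc-G, proc-H, proc-E, proc-A, proc-B.
Key observation: at proc-H the run first touches a limit — (1, 2) against (4, 2), exact on a resource it actually requests.
Walking it through:
  pool = (3, 0)
  proc-G needs (2, 0) <= (3, 0) -> finishes; pool += (1, 2) = (4, 2)
  proc-H needs (1, 2) <= (4, 2) -> finishes; pool += (2, 3) = (6, 5)
  proc-E needs (6, 5) <= (6, 5) -> finishes; pool += (2, 2) = (8, 7)
  proc-A needs (8, 7) <= (8, 7) -> finishes; pool += (2, 1) = (10, 8)
  proc-B needs (0, 6) <= (10, 8) -> finishes; pool += (2, 1) = (12, 9)
(3) The exact count: 2 of the possible complete orderings are safe sequences.


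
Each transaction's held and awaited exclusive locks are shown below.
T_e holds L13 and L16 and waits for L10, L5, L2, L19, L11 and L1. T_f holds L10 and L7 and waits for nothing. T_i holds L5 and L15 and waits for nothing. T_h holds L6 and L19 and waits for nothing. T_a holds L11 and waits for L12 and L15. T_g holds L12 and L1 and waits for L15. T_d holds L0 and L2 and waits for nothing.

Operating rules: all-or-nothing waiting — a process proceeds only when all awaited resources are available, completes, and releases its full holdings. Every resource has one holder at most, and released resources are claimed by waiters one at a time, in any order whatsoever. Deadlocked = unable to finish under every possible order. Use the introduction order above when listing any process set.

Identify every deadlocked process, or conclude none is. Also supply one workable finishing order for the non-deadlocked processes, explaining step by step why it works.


The deadlocked set is empty.
Key observation: no waiting chain loops back on itself — every chain ends at a process that waits on nothing, so everyone eventually runs.
One completion order for the rest: T_h, T_d, T_f, T_i, T_g, T_a, T_e.
Verifying each step:
  T_h waits on nothing -> runs at once and releases L6 and L19
  T_d waits on nothing -> runs at once and releases L0 and L2
  T_f waits on nothing -> runs at once and releases L10 and L7
  T_i waits on nothing -> runs at once and releases L5 and L15
  T_g: everything it awaited (L15) is free; runs, freeing L12 and L1
  T_a: everything it awaited (L12 and L15) is free; runs, freeing L11
  T_e: everything it awaited (L10, L5, L2, L19, L11 and L1) is free; runs, freeing L13 and L16
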